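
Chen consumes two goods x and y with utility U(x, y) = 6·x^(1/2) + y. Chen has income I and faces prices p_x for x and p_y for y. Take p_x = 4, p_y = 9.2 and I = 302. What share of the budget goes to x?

share on x = 0.6306

MU_x = 3/√x, MU_y = 1. Tangency: 3/√x = p_x/p_y.
Solve: √x = 3·p_y/p_x, so x*(p_x,p_y) = (3·p_y/p_x)², and y* = (I − p_x·x*)/p_y.
Plugging in: x* = (3·9.2/4)² = 47.61, y* = 12.1261.
Expenditure on x: 4·47.61 = 190.44; share = 0.6306.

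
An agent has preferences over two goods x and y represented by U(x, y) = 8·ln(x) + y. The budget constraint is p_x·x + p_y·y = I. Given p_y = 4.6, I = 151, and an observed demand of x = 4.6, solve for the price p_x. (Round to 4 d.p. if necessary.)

Set MRS = p_x/p_y: (8/x)/1 = p_x/p_y.
So x*(p_x,p_y) = 8·p_y/p_x, independent of income; and y* = (I − 8·p_y)/p_y.
Set x* = 4.6 in the demand function and solve for p_x: p_x = 8.

p_x = 8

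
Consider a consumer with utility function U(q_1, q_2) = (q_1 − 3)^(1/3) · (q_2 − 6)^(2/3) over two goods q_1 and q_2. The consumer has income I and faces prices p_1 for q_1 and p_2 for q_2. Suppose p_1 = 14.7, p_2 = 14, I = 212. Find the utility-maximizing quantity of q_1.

MRS = (1/2)·(q_2−6)/(q_1−3). Tangency with p_1/p_2 gives q_2−6 = 2·(p_1/p_2)·(q_1−3).
Substituting into the budget: q_1* = 3 + 1/3·(I − 3·p_1 − 6·p_2)/p_1, and q_2* = 6 + 2/3·(…)/p_2.
Discretionary income = 212 − 3·14.7 − 6·14 = 83.9; q_1* = 3 + 1/3·83.9/14.7 = 4.9025.

q_1* = 4.9025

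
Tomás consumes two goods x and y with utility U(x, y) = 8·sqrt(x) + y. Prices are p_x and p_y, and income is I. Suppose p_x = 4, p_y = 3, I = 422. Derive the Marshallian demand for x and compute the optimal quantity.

MU_x = 4/√x, MU_y = 1. Tangency: 4/√x = p_x/p_y.
Solve: √x = 4·p_y/p_x, so x*(p_x,p_y) = (4·p_y/p_x)², and y* = (I − p_x·x*)/p_y.
Plugging in: x* = (4·3/4)² = 9.

x* = 9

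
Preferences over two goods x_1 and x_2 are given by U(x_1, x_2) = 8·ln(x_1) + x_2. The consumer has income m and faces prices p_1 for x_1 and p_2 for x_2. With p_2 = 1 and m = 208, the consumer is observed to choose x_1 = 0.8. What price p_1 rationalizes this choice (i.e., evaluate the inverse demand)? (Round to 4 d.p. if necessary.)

p_1 = 10

MU_x_1 = 8/x_1, MU_x_2 = 1. Tangency: 8/x_1 = p_1/p_2.
So x_1*(p_1,p_2) = 8·p_2/p_1, independent of income; and x_2* = (m − 8·p_2)/p_2.
Set x_1* = 0.8 in the demand function and solve for p_1: p_1 = 10.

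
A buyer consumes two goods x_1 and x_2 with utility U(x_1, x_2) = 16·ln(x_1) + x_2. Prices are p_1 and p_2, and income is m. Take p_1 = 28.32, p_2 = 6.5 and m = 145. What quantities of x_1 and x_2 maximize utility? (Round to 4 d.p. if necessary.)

So x_1*(p_1,p_2) = 16·p_2/p_1, independent of income; and x_2* = (m − 16·p_2)/p_2.
At the given prices: x_1* = 16·6.5/28.32 = 3.6723, and x_2* = 6.3077.

x_1* = 3.6723, x_2* = 6.3077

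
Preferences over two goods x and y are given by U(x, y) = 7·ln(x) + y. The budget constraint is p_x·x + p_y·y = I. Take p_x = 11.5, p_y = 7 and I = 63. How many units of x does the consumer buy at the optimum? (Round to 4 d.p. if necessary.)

x* = 4.2609

MU_x = 7/x, MU_y = 1. Tangency: 7/x = p_x/p_y.
So x*(p_x,p_y) = 7·p_y/p_x, independent of income; and y* = (I − 7·p_y)/p_y.
At the given prices: x* = 7·7/11.5 = 4.2609.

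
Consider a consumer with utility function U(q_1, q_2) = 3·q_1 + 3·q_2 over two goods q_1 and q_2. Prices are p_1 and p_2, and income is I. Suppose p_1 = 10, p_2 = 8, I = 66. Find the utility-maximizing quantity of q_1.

q_1* = 0

Numerically: q_1* = 0, q_2* = 8.25.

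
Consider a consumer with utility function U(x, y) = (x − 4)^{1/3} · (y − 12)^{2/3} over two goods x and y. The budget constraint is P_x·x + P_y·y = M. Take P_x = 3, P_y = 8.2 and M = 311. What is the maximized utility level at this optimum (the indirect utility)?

Let x' = x−4, y' = y−12. MRS = (1/2)·y'/x' = P_x/P_y.
After buying the subsistence bundle (4, 12), a share 1/3 of the remaining income goes to x: x* = 4 + 1/3·(M − 4P_x − 12P_y)/P_x.
Discretionary income = 311 − 4·3 − 12·8.2 = 200.6; x* = 4 + 1/3·200.6/3 = 26.2889; y* = 12 + 2/3·200.6/8.2 = 28.3089.
Utility at the optimum: U(26.2889, 28.3089) = 18.0987.

V = 18.0987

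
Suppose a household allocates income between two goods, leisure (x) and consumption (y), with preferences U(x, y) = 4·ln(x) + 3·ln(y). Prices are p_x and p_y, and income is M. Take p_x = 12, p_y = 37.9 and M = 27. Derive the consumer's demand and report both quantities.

x* = 1.2857, y* = 0.3053

The MRS is (4/3)·y/x. Set MRS = p_x/p_y.
So 4·p_y·y = 3·p_x·x; combined with the budget, a share 4/7 of income goes to x.
Demand: x*(p_x,p_y,M) = 4/7·M/p_x and y* = 3/7·M/p_y.
At p_x=12, p_y=37.9, M=27: x* = 4/7·27/12 = 1.2857, y* = 0.3053.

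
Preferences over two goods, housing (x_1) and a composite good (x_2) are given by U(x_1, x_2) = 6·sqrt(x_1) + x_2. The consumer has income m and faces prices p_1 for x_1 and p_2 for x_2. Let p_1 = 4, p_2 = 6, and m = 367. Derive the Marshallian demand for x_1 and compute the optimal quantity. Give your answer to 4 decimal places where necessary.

x_1* = 20.25

Set MRS = p_1/p_2: 3·x_1^(−1/2) = p_1/p_2.
Thus x_1* = (3·p_2/p_1)² — independent of m — with the rest of income spent on x_2.
Plugging in: x_1* = (3·6/4)² = 20.25.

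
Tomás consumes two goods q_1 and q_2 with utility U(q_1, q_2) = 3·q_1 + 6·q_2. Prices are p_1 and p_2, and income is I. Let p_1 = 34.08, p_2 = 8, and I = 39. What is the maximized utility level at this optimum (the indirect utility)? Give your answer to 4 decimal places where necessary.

Perfect substitutes: compare marginal utility per dollar. 3/p_1 vs 6/p_2 → 0.088 vs 0.75.
q_2 gives more utility per dollar, so spend all income on q_2: q_2* = I/p_2, q_1* = 0.
Numerically: q_1* = 0, q_2* = 4.875.
Utility at the optimum: U(0, 4.875) = 29.25.

V = 29.25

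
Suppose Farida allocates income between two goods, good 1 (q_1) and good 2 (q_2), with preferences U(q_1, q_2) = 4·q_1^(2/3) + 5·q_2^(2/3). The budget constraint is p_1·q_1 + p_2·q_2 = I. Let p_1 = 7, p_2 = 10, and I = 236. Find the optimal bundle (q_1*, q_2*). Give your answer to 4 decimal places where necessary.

MRS = MU_q_1/MU_q_2 = (4/5)·(q_2/q_1)^(1/3). Set equal to p_1/p_2.
Hence q_2/q_1 = ((5/4)·p_1/p_2)^(1/(1/3)), i.e. raised to the 3 power.
With the ratio pinned down, the budget gives q_1* = I/(p_1 + p_2·(q_2/q_1)) and q_2* = (q_2/q_1)·q_1*.
Numerically q_2/q_1 = 0.669922, so q_1* = 236/(7 + 10·0.669922) = 17.2273 and q_2* = 0.669922·17.2273 = 11.5409.

q_1* = 17.2273, q_2* = 11.5409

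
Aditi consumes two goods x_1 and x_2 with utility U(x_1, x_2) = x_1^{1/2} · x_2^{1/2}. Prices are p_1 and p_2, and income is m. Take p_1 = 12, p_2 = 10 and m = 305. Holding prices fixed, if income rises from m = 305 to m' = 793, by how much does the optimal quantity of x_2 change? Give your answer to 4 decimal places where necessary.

Δx_2* = 24.4

The MRS is x_2/x_1. Set MRS = p_1/p_2.
Rearranging, p_2·x_2 = p_1·x_1. Substituting into the budget gives p_1·x_1·(1 + 1) = m.
Demand: x_1*(p_1,p_2,m) = 0.5·m/p_1 and x_2* = 0.5·m/p_2.
At p_1=12, p_2=10, m=305: x_2* = 0.5·305/10 = 15.25.
At m' = 793: x_2* = 39.65. Change: 39.65 − 15.25 = 24.4.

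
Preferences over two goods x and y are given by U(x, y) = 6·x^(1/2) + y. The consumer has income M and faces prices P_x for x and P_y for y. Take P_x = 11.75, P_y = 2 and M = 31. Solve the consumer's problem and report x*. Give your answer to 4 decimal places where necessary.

x* = 0.2608

Utility is quasi-linear in y; the FOC for x is 3/√x = P_x/P_y.
Thus x* = (3·P_y/P_x)² — independent of M — with the rest of income spent on y.
Plugging in: x* = (3·2/11.75)² = 0.2608.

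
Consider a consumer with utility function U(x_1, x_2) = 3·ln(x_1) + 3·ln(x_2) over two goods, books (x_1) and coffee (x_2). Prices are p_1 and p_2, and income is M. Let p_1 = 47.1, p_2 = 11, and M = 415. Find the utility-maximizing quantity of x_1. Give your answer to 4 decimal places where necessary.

Tangency: MRS = x_2/x_1 = p_1/p_2.
So 3·p_2·x_2 = 3·p_1·x_1; combined with the budget, a share 0.5 of income goes to x_1.
Demand: x_1*(p_1,p_2,M) = 0.5·M/p_1 and x_2* = 0.5·M/p_2.
At p_1=47.1, p_2=11, M=415: x_1* = 0.5·415/47.1 = 4.4055.

x_1* = 4.4055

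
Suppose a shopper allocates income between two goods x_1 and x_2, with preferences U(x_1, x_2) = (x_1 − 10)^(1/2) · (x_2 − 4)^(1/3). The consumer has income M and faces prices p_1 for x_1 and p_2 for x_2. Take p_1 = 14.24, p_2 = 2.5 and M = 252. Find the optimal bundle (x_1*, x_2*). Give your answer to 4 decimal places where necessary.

x_1* = 14.1966, x_2* = 19.936

This is Cobb-Douglas in (x_1−10, x_2−4): tangency gives 0.5·p_2·(x_2−4) = 1/3·p_1·(x_1−10).
After buying the subsistence bundle (10, 4), a share 0.6 of the remaining income goes to x_1: x_1* = 10 + 0.6·(M − 10p_1 − 4p_2)/p_1.
Discretionary income = 252 − 10·14.24 − 4·2.5 = 99.6; x_1* = 10 + 0.6·99.6/14.24 = 14.1966; x_2* = 4 + 0.4·99.6/2.5 = 19.936.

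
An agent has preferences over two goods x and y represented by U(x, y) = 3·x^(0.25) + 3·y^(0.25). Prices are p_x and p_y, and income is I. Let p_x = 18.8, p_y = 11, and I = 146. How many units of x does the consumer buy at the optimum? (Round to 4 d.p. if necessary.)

From the CES first-order condition, (y/x)^(0.75) = p_x/p_y.
Solve for the ratio: y/x = [p_x/p_y]^(4/3).
With the ratio pinned down, the budget gives x* = I/(p_x + p_y·(y/x)) and y* = (y/x)·x*.
Numerically y/x = 2.043401, so x* = 146/(18.8 + 11·2.043401) = 3.537.

x* = 3.537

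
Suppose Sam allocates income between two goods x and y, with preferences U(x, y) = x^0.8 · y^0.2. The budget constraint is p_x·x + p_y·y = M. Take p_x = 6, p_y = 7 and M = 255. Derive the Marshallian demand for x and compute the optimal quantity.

The MRS is 4·y/x. Set MRS = p_x/p_y.
Rearranging, p_y·y = (1/4)·p_x·x. Substituting into the budget gives p_x·x·(1 + (1/4)) = M.
Demand: x*(p_x,p_y,M) = 0.8·M/p_x and y* = 0.2·M/p_y.
At p_x=6, p_y=7, M=255: x* = 0.8·255/6 = 34.

x* = 34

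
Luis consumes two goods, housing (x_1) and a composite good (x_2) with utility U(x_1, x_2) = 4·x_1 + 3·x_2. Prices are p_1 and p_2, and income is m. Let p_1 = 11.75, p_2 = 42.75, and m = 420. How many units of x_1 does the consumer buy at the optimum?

x_1* = 35.7447

Linear utility — the consumer picks whichever good has higher MU/price: 4/11.75 = 0.3404 vs 3/42.75 = 0.0702.
x_1 gives more utility per dollar, so spend all income on x_1: x_1* = m/p_1, x_2* = 0.
Numerically: x_1* = 35.7447, x_2* = 0.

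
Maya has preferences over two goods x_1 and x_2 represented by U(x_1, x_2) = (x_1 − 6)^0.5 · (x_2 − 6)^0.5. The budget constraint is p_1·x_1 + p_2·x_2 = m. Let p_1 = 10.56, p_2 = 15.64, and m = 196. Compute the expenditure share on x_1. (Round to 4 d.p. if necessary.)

After buying the subsistence bundle (6, 6), a share 0.5 of the remaining income goes to x_1: x_1* = 6 + 0.5·(m − 6p_1 − 6p_2)/p_1.
Discretionary income = 196 − 6·10.56 − 6·15.64 = 38.8; x_1* = 6 + 0.5·38.8/10.56 = 7.8371; x_2* = 6 + 0.5·38.8/15.64 = 7.2404.
Expenditure on x_1: 10.56·7.8371 = 82.76; share = 0.4222.

share on x_1 = 0.4222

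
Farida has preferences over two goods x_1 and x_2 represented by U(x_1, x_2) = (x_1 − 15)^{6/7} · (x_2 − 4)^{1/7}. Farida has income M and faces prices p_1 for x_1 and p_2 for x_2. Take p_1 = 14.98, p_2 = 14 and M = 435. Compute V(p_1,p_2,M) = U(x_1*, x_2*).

MRS = 6·(x_2−4)/(x_1−15). Tangency with p_1/p_2 gives x_2−4 = (1/6)·(p_1/p_2)·(x_1−15).
Substituting into the budget: x_1* = 15 + 6/7·(M − 15·p_1 − 4·p_2)/p_1, and x_2* = 4 + 1/7·(…)/p_2.
Discretionary income = 435 − 15·14.98 − 4·14 = 154.3; x_1* = 15 + 6/7·154.3/14.98 = 23.8289; x_2* = 4 + 1/7·154.3/14 = 5.5745.
Utility at the optimum: U(23.8289, 5.5745) = 6.9015.

V = 6.9015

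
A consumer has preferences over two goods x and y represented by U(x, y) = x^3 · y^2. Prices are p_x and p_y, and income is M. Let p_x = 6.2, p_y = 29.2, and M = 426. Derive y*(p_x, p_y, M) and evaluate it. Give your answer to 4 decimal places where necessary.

The MRS is (3/2)·y/x. Set MRS = p_x/p_y.
So 3·p_y·y = 2·p_x·x; combined with the budget, a share 0.6 of income goes to x.
Demand: x*(p_x,p_y,M) = 0.6·M/p_x and y* = 0.4·M/p_y.
At p_x=6.2, p_y=29.2, M=426: y* = 0.4·426/29.2 = 5.8356.

y* = 5.8356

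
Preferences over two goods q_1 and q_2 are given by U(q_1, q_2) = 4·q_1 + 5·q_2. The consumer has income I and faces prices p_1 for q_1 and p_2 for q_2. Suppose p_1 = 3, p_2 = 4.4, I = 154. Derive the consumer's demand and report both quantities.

q_1* = 51.3333, q_2* = 0

Linear utility — the consumer picks whichever good has higher MU/price: 4/3 = 1.3333 vs 5/4.4 = 1.1364.
q_1 gives more utility per dollar, so spend all income on q_1: q_1* = I/p_1, q_2* = 0.
Numerically: q_1* = 51.3333, q_2* = 0.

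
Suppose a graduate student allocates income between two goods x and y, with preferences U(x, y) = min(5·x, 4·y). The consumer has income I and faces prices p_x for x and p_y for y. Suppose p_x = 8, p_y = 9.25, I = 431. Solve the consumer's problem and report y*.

Demand: x*(p_x,p_y,I) = 4·I/(4·p_x + 5·p_y), y* = 5·I/(4·p_x + 5·p_y).
Here 4·8 + 5·9.25 = 78.25, giving y* = 27.5399.

y* = 27.5399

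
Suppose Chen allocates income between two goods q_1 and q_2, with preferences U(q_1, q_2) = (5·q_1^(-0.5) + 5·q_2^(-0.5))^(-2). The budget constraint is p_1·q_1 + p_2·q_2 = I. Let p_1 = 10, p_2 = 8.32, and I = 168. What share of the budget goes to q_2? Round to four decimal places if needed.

MU_q_1 ∝ 5·q_1^(-1.5), MU_q_2 ∝ 5·q_2^(-1.5), so MRS = (q_2/q_1)^(1.5) = p_1/p_2.
Solve for the ratio: q_2/q_1 = [p_1/p_2]^(2/3).
Substitute q_2 = (q_2/q_1)·q_1 into the budget: q_1* = I/(p_1 + p_2·(q_2/q_1)).
Numerically q_2/q_1 = 1.130449, so q_1* = 168/(10 + 8.32·1.130449) = 8.6574 and q_2* = 1.130449·8.6574 = 9.7868.
Expenditure on q_2: 8.32·9.7868 = 81.4259; share = 0.4847.

share on q_2 = 0.4847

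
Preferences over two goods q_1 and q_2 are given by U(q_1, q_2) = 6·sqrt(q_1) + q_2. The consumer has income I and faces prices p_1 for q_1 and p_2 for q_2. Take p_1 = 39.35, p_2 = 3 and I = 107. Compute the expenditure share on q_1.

share on q_1 = 0.0192

Set MRS = p_1/p_2: 3·q_1^(−1/2) = p_1/p_2.
Solve: √q_1 = 3·p_2/p_1, so q_1*(p_1,p_2) = (3·p_2/p_1)², and q_2* = (I − p_1·q_1*)/p_2.
Plugging in: q_1* = (3·3/39.35)² = 0.0523, q_2* = 34.9805.
Expenditure on q_1: 39.35·0.0523 = 2.0584; share = 0.0192.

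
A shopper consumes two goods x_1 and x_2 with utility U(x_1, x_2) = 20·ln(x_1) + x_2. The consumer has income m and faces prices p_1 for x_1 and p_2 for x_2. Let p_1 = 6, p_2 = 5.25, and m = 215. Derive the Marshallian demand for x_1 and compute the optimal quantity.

MU_x_1 = 20/x_1, MU_x_2 = 1. Tangency: 20/x_1 = p_1/p_2.
So x_1*(p_1,p_2) = 20·p_2/p_1, independent of income; and x_2* = (m − 20·p_2)/p_2.
At the given prices: x_1* = 20·5.25/6 = 17.5.

x_1* = 17.5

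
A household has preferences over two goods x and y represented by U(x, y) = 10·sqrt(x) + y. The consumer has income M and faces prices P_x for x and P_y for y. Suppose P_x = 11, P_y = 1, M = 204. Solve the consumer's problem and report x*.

x* = 0.2066

Thus x* = (5·P_y/P_x)² — independent of M — with the rest of income spent on y.
Plugging in: x* = (5·1/11)² = 0.2066.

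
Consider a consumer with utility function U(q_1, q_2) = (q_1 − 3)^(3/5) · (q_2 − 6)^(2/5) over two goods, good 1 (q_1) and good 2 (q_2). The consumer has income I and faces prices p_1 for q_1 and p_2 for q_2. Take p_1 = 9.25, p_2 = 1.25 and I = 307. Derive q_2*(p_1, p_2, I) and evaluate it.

MRS = (3/2)·(q_2−6)/(q_1−3). Tangency with p_1/p_2 gives q_2−6 = (2/3)·(p_1/p_2)·(q_1−3).
After buying the subsistence bundle (3, 6), a share 0.6 of the remaining income goes to q_1: q_1* = 3 + 0.6·(I − 3p_1 − 6p_2)/p_1.
Discretionary income = 307 − 3·9.25 − 6·1.25 = 271.75; q_2* = 6 + 0.4·271.75/1.25 = 92.96.

q_2* = 92.96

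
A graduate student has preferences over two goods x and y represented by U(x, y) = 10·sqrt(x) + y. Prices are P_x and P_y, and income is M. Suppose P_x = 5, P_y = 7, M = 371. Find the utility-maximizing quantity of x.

x* = 49

Set MRS = P_x/P_y: 5·x^(−1/2) = P_x/P_y.
Solve: √x = 5·P_y/P_x, so x*(P_x,P_y) = (5·P_y/P_x)², and y* = (M − P_x·x*)/P_y.
Plugging in: x* = (5·7/5)² = 49.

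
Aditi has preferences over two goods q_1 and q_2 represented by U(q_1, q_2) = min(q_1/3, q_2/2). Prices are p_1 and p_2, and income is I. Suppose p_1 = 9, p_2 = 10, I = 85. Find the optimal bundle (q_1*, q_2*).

q_1* = 5.4255, q_2* = 3.617

With perfect complements, no substitution: consume in ratio q_1:q_2 = 3:2.
Budget: p_1·q_1 + p_2·(2/3)·q_1 = I, so (3·p_1 + 2·p_2)·q_1 = 3·I.
Demand: q_1*(p_1,p_2,I) = 3·I/(3·p_1 + 2·p_2), q_2* = 2·I/(3·p_1 + 2·p_2).
Here 3·9 + 2·10 = 47, giving q_1* = 5.4255 and q_2* = 3.617.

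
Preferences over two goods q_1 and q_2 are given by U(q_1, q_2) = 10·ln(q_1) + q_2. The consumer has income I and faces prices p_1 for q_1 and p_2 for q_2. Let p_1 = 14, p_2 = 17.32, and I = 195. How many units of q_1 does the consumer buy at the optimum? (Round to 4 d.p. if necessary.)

q_1* = 12.3714

MU_q_1 = 10/q_1, MU_q_2 = 1. Tangency: 10/q_1 = p_1/p_2.
So q_1*(p_1,p_2) = 10·p_2/p_1, independent of income; and q_2* = (I − 10·p_2)/p_2.
At the given prices: q_1* = 10·17.32/14 = 12.3714.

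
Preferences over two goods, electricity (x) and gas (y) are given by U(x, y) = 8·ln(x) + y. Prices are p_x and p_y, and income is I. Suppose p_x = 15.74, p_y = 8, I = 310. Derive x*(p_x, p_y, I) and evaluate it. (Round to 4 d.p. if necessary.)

x* = 4.0661

MU_x = 8/x, MU_y = 1. Tangency: 8/x = p_x/p_y.
So x*(p_x,p_y) = 8·p_y/p_x, independent of income; and y* = (I − 8·p_y)/p_y.
At the given prices: x* = 8·8/15.74 = 4.0661.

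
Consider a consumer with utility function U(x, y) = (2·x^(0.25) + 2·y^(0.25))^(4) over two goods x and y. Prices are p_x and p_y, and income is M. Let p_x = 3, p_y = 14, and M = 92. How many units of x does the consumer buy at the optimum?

MU_x ∝ 2·x^(-0.75), MU_y ∝ 2·y^(-0.75), so MRS = (y/x)^(0.75) = p_x/p_y.
Hence y/x = (p_x/p_y)^(1/(0.75)), i.e. raised to the 4/3 power.
With the ratio pinned down, the budget gives x* = M/(p_x + p_y·(y/x)) and y* = (y/x)·x*.
Numerically y/x = 0.12823, so x* = 92/(3 + 14·0.12823) = 19.1858.

x* = 19.1858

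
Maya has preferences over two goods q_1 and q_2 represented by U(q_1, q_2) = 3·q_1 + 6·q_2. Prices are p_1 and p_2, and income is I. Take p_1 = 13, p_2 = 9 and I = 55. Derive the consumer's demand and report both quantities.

q_1* = 0, q_2* = 6.1111

Perfect substitutes: compare marginal utility per dollar. 3/p_1 vs 6/p_2 → 0.2308 vs 0.6667.
q_2 gives more utility per dollar, so spend all income on q_2: q_2* = I/p_2, q_1* = 0.
Numerically: q_1* = 0, q_2* = 6.1111.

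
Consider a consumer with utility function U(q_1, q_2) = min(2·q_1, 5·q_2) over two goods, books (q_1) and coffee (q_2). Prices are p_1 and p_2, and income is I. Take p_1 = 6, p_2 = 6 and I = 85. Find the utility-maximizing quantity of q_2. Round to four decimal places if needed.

q_2* = 4.0476

With perfect complements, no substitution: consume in ratio q_1:q_2 = 5:2.
Budget: p_1·q_1 + p_2·(2/5)·q_1 = I, so (5·p_1 + 2·p_2)·q_1 = 5·I.
Demand: q_1*(p_1,p_2,I) = 5·I/(5·p_1 + 2·p_2), q_2* = 2·I/(5·p_1 + 2·p_2).
Here 5·6 + 2·6 = 42, giving q_2* = 4.0476.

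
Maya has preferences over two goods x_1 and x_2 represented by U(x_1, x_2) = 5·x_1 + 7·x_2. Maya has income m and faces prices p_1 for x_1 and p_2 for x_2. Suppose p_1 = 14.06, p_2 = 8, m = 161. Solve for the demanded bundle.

x_1* = 0, x_2* = 20.125

Perfect substitutes: compare marginal utility per dollar. 5/p_1 vs 7/p_2 → 0.3556 vs 0.875.
x_2 gives more utility per dollar, so spend all income on x_2: x_2* = m/p_2, x_1* = 0.
Numerically: x_1* = 0, x_2* = 20.125.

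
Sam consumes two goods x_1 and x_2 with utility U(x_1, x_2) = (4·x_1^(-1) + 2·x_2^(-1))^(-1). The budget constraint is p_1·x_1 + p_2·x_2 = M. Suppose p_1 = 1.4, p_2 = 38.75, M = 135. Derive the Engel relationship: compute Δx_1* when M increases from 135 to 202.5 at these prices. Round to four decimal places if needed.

Δx_1* = 10.2146

From the CES first-order condition, 2·(x_2/x_1)^(2) = p_1/p_2.
Solve for the ratio: x_2/x_1 = [(1/2)·p_1/p_2]^(0.5).
Substitute x_2 = (x_2/x_1)·x_1 into the budget: x_1* = M/(p_1 + p_2·(x_2/x_1)).
Numerically x_2/x_1 = 0.134404, so x_1* = 135/(1.4 + 38.75·0.134404) = 20.4293.
At M' = 202.5: x_1* = 30.6439. Change: 30.6439 − 20.4293 = 10.2146.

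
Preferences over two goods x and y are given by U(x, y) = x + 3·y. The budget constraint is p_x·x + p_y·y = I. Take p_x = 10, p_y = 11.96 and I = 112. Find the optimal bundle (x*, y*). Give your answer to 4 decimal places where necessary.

x* = 0, y* = 9.3645

Perfect substitutes: compare marginal utility per dollar. 1/p_x vs 3/p_y → 0.1 vs 0.2508.
y gives more utility per dollar, so spend all income on y: y* = I/p_y, x* = 0.
Numerically: x* = 0, y* = 9.3645.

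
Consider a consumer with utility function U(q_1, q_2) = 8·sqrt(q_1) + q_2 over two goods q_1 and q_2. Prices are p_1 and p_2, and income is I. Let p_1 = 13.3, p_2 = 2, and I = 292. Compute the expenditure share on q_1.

share on q_1 = 0.0165

Set MRS = p_1/p_2: 4·q_1^(−1/2) = p_1/p_2.
Thus q_1* = (4·p_2/p_1)² — independent of I — with the rest of income spent on q_2.
Plugging in: q_1* = (4·2/13.3)² = 0.3618, q_2* = 143.594.
Expenditure on q_1: 13.3·0.3618 = 4.812; share = 0.0165.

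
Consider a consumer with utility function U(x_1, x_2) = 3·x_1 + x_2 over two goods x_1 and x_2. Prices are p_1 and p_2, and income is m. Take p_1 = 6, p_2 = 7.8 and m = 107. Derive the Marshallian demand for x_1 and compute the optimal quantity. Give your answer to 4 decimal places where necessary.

Linear utility — the consumer picks whichever good has higher MU/price: 3/6 = 0.5 vs 1/7.8 = 0.1282.
x_1 gives more utility per dollar, so spend all income on x_1: x_1* = m/p_1, x_2* = 0.
Numerically: x_1* = 17.8333, x_2* = 0.

x_1* = 17.8333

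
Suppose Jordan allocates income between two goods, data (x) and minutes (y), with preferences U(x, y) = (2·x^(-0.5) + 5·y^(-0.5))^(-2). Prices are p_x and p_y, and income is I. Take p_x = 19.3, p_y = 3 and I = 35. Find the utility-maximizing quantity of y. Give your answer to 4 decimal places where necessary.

MU_x ∝ 2·x^(-1.5), MU_y ∝ 5·y^(-1.5), so MRS = (2/5)·(y/x)^(1.5) = p_x/p_y.
Solve for the ratio: y/x = [(5/2)·p_x/p_y]^(2/3).
With the ratio pinned down, the budget gives x* = I/(p_x + p_y·(y/x)) and y* = (y/x)·x*.
Numerically y/x = 6.371632, so x* = 35/(19.3 + 3·6.371632) = 0.9111 and y* = 6.371632·0.9111 = 5.8052.

y* = 5.8052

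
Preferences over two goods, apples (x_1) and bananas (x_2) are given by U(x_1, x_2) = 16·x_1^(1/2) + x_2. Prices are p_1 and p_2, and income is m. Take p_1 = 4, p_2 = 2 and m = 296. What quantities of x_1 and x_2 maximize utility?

x_1* = 16, x_2* = 116

Utility is quasi-linear in x_2; the FOC for x_1 is 8/√x_1 = p_1/p_2.
Thus x_1* = (8·p_2/p_1)² — independent of m — with the rest of income spent on x_2.
Plugging in: x_1* = (8·2/4)² = 16, x_2* = 116.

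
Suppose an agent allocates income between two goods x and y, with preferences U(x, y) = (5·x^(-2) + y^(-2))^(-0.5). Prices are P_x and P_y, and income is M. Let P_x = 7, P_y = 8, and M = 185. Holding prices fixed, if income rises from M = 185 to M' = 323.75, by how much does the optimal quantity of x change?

Δx* = 12.0918

From the CES first-order condition, 5·(y/x)^(3) = P_x/P_y.
Solve for the ratio: y/x = [(1/5)·P_x/P_y]^(1/3).
With the ratio pinned down, the budget gives x* = M/(P_x + P_y·(y/x)) and y* = (y/x)·x*.
Numerically y/x = 0.559344, so x* = 185/(7 + 8·0.559344) = 16.1223.
At M' = 323.75: x* = 28.2141. Change: 28.2141 − 16.1223 = 12.0918.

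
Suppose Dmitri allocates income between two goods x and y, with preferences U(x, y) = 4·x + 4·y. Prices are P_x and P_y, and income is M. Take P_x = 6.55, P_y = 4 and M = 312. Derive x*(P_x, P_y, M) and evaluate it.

x* = 0

y gives more utility per dollar, so spend all income on y: y* = M/P_y, x* = 0.
Numerically: x* = 0, y* = 78.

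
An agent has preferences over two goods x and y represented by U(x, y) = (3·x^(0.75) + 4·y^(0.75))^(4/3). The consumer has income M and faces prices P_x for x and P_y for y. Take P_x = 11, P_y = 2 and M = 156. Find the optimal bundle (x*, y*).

x* = 0.0269, y* = 77.8519

From the CES first-order condition, (3/4)·(y/x)^(0.25) = P_x/P_y.
Hence y/x = ((4/3)·P_x/P_y)^(1/(0.25)), i.e. raised to the 4 power.
With the ratio pinned down, the budget gives x* = M/(P_x + P_y·(y/x)) and y* = (y/x)·x*.
Numerically y/x = 2892.049383, so x* = 156/(11 + 2·2892.049383) = 0.0269 and y* = 2892.049383·0.0269 = 77.8519.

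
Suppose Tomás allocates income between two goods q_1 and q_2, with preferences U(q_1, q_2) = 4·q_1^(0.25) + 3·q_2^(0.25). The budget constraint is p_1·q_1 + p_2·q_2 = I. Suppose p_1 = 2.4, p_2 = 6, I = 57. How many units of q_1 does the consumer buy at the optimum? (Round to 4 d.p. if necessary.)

From the CES first-order condition, (4/3)·(q_2/q_1)^(0.75) = p_1/p_2.
Hence q_2/q_1 = ((3/4)·p_1/p_2)^(1/(0.75)), i.e. raised to the 4/3 power.
With the ratio pinned down, the budget gives q_1* = I/(p_1 + p_2·(q_2/q_1)) and q_2* = (q_2/q_1)·q_1*.
Numerically q_2/q_1 = 0.20083, so q_1* = 57/(2.4 + 6·0.20083) = 15.8115.

q_1* = 15.8115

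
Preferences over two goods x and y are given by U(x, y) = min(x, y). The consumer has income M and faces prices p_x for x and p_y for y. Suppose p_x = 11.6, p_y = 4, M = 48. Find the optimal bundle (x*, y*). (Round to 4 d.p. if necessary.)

x* = 3.0769, y* = 3.0769

With perfect complements, no substitution: consume in ratio x:y = 1:1.
Budget: p_x·x + p_y·x = M, so (p_x + p_y)·x = M.
Demand: x*(p_x,p_y,M) = M/(p_x + p_y), y* = M/(p_x + p_y).
Here 11.6 + 4 = 15.6, giving x* = 3.0769 and y* = 3.0769.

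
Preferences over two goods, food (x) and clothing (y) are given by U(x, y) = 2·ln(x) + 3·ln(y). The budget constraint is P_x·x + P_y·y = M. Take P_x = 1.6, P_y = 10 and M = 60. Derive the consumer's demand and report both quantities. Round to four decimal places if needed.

The MRS is (2/3)·y/x. Set MRS = P_x/P_y.
So 2·P_y·y = 3·P_x·x; combined with the budget, a share 0.4 of income goes to x.
Demand: x*(P_x,P_y,M) = 0.4·M/P_x and y* = 0.6·M/P_y.
At P_x=1.6, P_y=10, M=60: x* = 0.4·60/1.6 = 15, y* = 3.6.

x* = 15, y* = 3.6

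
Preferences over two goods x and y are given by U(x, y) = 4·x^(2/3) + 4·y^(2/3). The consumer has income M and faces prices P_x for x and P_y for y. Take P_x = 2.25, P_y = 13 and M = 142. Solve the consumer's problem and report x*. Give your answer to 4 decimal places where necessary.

From the CES first-order condition, (y/x)^(1/3) = P_x/P_y.
Hence y/x = (P_x/P_y)^(1/(1/3)), i.e. raised to the 3 power.
Substitute y = (y/x)·x into the budget: x* = M/(P_x + P_y·(y/x)).
Numerically y/x = 0.005185, so x* = 142/(2.25 + 13·0.005185) = 61.2756.

x* = 61.2756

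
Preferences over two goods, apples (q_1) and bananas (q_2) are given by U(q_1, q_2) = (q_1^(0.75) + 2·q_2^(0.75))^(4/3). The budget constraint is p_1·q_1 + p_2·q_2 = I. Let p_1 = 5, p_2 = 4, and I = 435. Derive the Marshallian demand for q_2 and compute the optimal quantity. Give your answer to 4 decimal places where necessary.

q_2* = 105.3779

MU_q_1 ∝ q_1^(-0.25), MU_q_2 ∝ 2·q_2^(-0.25), so MRS = (1/2)·(q_2/q_1)^(0.25) = p_1/p_2.
Hence q_2/q_1 = (2·p_1/p_2)^(1/(0.25)), i.e. raised to the 4 power.
Substitute q_2 = (q_2/q_1)·q_1 into the budget: q_1* = I/(p_1 + p_2·(q_2/q_1)).
Numerically q_2/q_1 = 39.0625, so q_1* = 435/(5 + 4·39.0625) = 2.6977 and q_2* = 39.0625·2.6977 = 105.3779.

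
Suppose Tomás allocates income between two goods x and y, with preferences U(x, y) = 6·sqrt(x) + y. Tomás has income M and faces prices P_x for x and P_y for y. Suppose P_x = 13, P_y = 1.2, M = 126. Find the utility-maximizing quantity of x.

x* = 0.0767

MU_x = 3/√x, MU_y = 1. Tangency: 3/√x = P_x/P_y.
Solve: √x = 3·P_y/P_x, so x*(P_x,P_y) = (3·P_y/P_x)², and y* = (M − P_x·x*)/P_y.
Plugging in: x* = (3·1.2/13)² = 0.0767.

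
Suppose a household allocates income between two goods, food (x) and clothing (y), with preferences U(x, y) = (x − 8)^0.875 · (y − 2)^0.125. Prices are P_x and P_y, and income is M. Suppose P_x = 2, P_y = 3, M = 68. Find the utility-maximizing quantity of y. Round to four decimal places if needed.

This is Cobb-Douglas in (x−8, y−2): tangency gives 0.875·P_y·(y−2) = 0.125·P_x·(x−8).
Substituting into the budget: x* = 8 + 0.875·(M − 8·P_x − 2·P_y)/P_x, and y* = 2 + 0.125·(…)/P_y.
Discretionary income = 68 − 8·2 − 2·3 = 46; y* = 2 + 0.125·46/3 = 3.9167.

y* = 3.9167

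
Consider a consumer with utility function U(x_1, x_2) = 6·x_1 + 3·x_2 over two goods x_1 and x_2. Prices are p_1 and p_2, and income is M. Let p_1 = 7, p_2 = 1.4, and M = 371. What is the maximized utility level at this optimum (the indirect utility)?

Linear utility — the consumer picks whichever good has higher MU/price: 6/7 = 0.8571 vs 3/1.4 = 2.1429.
x_2 gives more utility per dollar, so spend all income on x_2: x_2* = M/p_2, x_1* = 0.
Numerically: x_1* = 0, x_2* = 265.
Utility at the optimum: U(0, 265) = 795.

V = 795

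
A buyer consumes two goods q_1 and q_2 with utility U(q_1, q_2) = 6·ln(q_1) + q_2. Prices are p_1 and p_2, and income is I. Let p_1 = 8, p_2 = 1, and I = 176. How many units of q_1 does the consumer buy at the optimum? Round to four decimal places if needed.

q_1* = 0.75

MU_q_1 = 6/q_1, MU_q_2 = 1. Tangency: 6/q_1 = p_1/p_2.
So q_1*(p_1,p_2) = 6·p_2/p_1, independent of income; and q_2* = (I − 6·p_2)/p_2.
At the given prices: q_1* = 6·1/8 = 0.75.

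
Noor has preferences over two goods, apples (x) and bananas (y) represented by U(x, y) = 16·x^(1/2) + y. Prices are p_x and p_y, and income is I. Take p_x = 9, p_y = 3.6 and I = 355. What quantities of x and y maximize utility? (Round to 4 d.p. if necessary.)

MU_x = 8/√x, MU_y = 1. Tangency: 8/√x = p_x/p_y.
Solve: √x = 8·p_y/p_x, so x*(p_x,p_y) = (8·p_y/p_x)², and y* = (I − p_x·x*)/p_y.
Plugging in: x* = (8·3.6/9)² = 10.24, y* = 73.0111.

x* = 10.24, y* = 73.0111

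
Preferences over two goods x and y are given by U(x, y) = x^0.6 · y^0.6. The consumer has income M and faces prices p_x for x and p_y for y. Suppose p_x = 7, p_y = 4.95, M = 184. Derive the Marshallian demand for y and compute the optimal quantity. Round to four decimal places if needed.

y* = 18.5859

At p_x=7, p_y=4.95, M=184: y* = 0.5·184/4.95 = 18.5859.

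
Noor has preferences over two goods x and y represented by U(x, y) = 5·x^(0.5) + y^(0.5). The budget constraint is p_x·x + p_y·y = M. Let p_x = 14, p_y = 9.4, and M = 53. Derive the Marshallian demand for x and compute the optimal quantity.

x* = 3.5729

MU_x ∝ 5·x^(-0.5), MU_y ∝ y^(-0.5), so MRS = 5·(y/x)^(0.5) = p_x/p_y.
Solve for the ratio: y/x = [(1/5)·p_x/p_y]^(2).
With the ratio pinned down, the budget gives x* = M/(p_x + p_y·(y/x)) and y* = (y/x)·x*.
Numerically y/x = 0.088728, so x* = 53/(14 + 9.4·0.088728) = 3.5729.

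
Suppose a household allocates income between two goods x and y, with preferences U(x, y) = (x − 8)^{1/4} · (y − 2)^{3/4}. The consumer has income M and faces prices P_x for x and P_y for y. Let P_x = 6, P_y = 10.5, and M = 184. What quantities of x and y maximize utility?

x* = 12.7917, y* = 10.2143

After buying the subsistence bundle (8, 2), a share 0.25 of the remaining income goes to x: x* = 8 + 0.25·(M − 8P_x − 2P_y)/P_x.
Discretionary income = 184 − 8·6 − 2·10.5 = 115; x* = 8 + 0.25·115/6 = 12.7917; y* = 2 + 0.75·115/10.5 = 10.2143.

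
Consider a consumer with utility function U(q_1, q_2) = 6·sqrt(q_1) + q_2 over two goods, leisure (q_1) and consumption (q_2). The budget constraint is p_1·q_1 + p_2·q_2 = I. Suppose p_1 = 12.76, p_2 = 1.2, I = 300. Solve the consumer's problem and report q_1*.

MU_q_1 = 3/√q_1, MU_q_2 = 1. Tangency: 3/√q_1 = p_1/p_2.
Solve: √q_1 = 3·p_2/p_1, so q_1*(p_1,p_2) = (3·p_2/p_1)², and q_2* = (I − p_1·q_1*)/p_2.
Plugging in: q_1* = (3·1.2/12.76)² = 0.0796.

q_1* = 0.0796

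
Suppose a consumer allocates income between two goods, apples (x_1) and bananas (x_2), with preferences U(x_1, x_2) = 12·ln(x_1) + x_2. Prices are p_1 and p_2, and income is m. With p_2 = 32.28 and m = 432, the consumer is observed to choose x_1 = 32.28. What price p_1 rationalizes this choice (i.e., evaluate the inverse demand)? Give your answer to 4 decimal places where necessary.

Set MRS = p_1/p_2: (12/x_1)/1 = p_1/p_2.
So x_1*(p_1,p_2) = 12·p_2/p_1, independent of income; and x_2* = (m − 12·p_2)/p_2.
Set x_1* = 32.28 in the demand function and solve for p_1: p_1 = 12.

p_1 = 12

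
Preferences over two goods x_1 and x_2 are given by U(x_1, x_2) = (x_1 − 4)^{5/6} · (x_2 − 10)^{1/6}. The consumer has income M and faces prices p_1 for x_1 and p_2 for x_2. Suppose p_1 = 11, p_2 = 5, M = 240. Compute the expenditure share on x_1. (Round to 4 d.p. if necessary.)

MRS = 5·(x_2−10)/(x_1−4). Tangency with p_1/p_2 gives x_2−10 = (1/5)·(p_1/p_2)·(x_1−4).
After buying the subsistence bundle (4, 10), a share 5/6 of the remaining income goes to x_1: x_1* = 4 + 5/6·(M − 4p_1 − 10p_2)/p_1.
Discretionary income = 240 − 4·11 − 10·5 = 146; x_1* = 4 + 5/6·146/11 = 15.0606; x_2* = 10 + 1/6·146/5 = 14.8667.
Expenditure on x_1: 11·15.0606 = 165.6667; share = 0.6903.

share on x_1 = 0.6903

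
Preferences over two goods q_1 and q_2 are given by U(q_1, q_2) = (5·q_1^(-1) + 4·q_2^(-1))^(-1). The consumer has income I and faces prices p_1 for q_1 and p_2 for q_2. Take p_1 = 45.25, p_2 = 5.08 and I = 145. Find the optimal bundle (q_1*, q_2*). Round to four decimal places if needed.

q_1* = 2.4655, q_2* = 6.5816

MRS = MU_q_1/MU_q_2 = (5/4)·(q_2/q_1)^(2). Set equal to p_1/p_2.
Solve for the ratio: q_2/q_1 = [(4/5)·p_1/p_2]^(0.5).
Substitute q_2 = (q_2/q_1)·q_1 into the budget: q_1* = I/(p_1 + p_2·(q_2/q_1)).
Numerically q_2/q_1 = 2.669454, so q_1* = 145/(45.25 + 5.08·2.669454) = 2.4655 and q_2* = 2.669454·2.4655 = 6.5816.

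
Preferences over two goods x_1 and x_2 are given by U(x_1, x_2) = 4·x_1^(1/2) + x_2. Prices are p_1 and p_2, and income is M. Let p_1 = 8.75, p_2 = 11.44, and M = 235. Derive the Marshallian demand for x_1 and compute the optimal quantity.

x_1* = 6.8375

Set MRS = p_1/p_2: 2·x_1^(−1/2) = p_1/p_2.
Thus x_1* = (2·p_2/p_1)² — independent of M — with the rest of income spent on x_2.
Plugging in: x_1* = (2·11.44/8.75)² = 6.8375.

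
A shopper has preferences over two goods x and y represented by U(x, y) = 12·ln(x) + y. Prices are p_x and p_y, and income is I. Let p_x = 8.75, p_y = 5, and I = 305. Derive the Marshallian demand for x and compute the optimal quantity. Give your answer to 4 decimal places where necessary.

MU_x = 12/x, MU_y = 1. Tangency: 12/x = p_x/p_y.
So x*(p_x,p_y) = 12·p_y/p_x, independent of income; and y* = (I − 12·p_y)/p_y.
At the given prices: x* = 12·5/8.75 = 6.8571.

x* = 6.8571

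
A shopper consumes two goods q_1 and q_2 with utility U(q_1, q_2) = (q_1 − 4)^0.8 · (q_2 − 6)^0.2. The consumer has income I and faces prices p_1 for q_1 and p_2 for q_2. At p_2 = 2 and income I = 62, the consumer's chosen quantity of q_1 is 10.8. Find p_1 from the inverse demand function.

This is Cobb-Douglas in (q_1−4, q_2−6): tangency gives 0.8·p_2·(q_2−6) = 0.2·p_1·(q_1−4).
After buying the subsistence bundle (4, 6), a share 0.8 of the remaining income goes to q_1: q_1* = 4 + 0.8·(I − 4p_1 − 6p_2)/p_1.
Set q_1* = 10.8 in the demand function and solve for p_1: p_1 = 4.

p_1 = 4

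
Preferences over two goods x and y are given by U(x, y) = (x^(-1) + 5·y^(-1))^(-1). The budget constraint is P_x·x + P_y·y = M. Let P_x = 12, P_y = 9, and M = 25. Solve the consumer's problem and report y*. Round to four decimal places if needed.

y* = 1.8318

MRS = MU_x/MU_y = (1/5)·(y/x)^(2). Set equal to P_x/P_y.
Hence y/x = (5·P_x/P_y)^(1/(2)), i.e. raised to the 0.5 power.
Substitute y = (y/x)·x into the budget: x* = M/(P_x + P_y·(y/x)).
Numerically y/x = 2.581989, so x* = 25/(12 + 9·2.581989) = 0.7095 and y* = 2.581989·0.7095 = 1.8318.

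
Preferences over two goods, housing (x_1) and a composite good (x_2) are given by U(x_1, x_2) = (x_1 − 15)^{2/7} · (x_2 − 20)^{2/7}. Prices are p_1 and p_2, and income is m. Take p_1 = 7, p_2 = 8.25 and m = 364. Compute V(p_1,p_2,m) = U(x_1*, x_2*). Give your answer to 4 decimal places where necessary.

Let x_1' = x_1−15, x_2' = x_2−20. MRS = x_2'/x_1' = p_1/p_2.
Substituting into the budget: x_1* = 15 + 0.5·(m − 15·p_1 − 20·p_2)/p_1, and x_2* = 20 + 0.5·(…)/p_2.
Discretionary income = 364 − 15·7 − 20·8.25 = 94; x_1* = 15 + 0.5·94/7 = 21.7143; x_2* = 20 + 0.5·94/8.25 = 25.697.
Utility at the optimum: U(21.7143, 25.697) = 2.8326.

V = 2.8326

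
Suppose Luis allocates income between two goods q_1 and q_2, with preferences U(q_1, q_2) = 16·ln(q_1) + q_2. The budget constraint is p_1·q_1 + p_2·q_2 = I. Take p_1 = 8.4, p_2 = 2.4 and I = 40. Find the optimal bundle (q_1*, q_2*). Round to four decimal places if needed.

q_1* = 4.5714, q_2* = 0.6667

So q_1*(p_1,p_2) = 16·p_2/p_1, independent of income; and q_2* = (I − 16·p_2)/p_2.
At the given prices: q_1* = 16·2.4/8.4 = 4.5714, and q_2* = 0.6667.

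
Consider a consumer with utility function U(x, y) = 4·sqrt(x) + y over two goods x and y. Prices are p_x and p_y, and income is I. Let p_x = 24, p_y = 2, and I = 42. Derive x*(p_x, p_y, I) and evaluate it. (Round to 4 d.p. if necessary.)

Solve: √x = 2·p_y/p_x, so x*(p_x,p_y) = (2·p_y/p_x)², and y* = (I − p_x·x*)/p_y.
Plugging in: x* = (2·2/24)² = 0.0278.

x* = 0.0278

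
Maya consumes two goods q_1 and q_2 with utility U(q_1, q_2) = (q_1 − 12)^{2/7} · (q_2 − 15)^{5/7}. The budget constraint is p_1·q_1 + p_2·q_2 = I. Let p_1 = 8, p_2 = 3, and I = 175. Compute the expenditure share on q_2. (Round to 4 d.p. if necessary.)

share on q_2 = 0.3959

Let q_1' = q_1−12, q_2' = q_2−15. MRS = (2/5)·q_2'/q_1' = p_1/p_2.
Substituting into the budget: q_1* = 12 + 2/7·(I − 12·p_1 − 15·p_2)/p_1, and q_2* = 15 + 5/7·(…)/p_2.
Discretionary income = 175 − 12·8 − 15·3 = 34; q_1* = 12 + 2/7·34/8 = 13.2143; q_2* = 15 + 5/7·34/3 = 23.0952.
Expenditure on q_2: 3·23.0952 = 69.2857; share = 0.3959.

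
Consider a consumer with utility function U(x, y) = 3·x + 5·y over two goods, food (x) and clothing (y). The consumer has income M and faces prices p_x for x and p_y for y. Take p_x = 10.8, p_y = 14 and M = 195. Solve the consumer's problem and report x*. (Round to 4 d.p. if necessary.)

Linear utility — the consumer picks whichever good has higher MU/price: 3/10.8 = 0.2778 vs 5/14 = 0.3571.
y gives more utility per dollar, so spend all income on y: y* = M/p_y, x* = 0.
Numerically: x* = 0, y* = 13.9286.

x* = 0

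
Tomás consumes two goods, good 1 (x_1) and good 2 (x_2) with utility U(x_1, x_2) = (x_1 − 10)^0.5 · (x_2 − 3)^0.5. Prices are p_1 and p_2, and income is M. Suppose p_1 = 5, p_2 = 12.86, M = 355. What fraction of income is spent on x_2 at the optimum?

share on x_2 = 0.4839

This is Cobb-Douglas in (x_1−10, x_2−3): tangency gives 0.5·p_2·(x_2−3) = 0.5·p_1·(x_1−10).
Substituting into the budget: x_1* = 10 + 0.5·(M − 10·p_1 − 3·p_2)/p_1, and x_2* = 3 + 0.5·(…)/p_2.
Discretionary income = 355 − 10·5 − 3·12.86 = 266.42; x_1* = 10 + 0.5·266.42/5 = 36.642; x_2* = 3 + 0.5·266.42/12.86 = 13.3585.
Expenditure on x_2: 12.86·13.3585 = 171.79; share = 0.4839.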